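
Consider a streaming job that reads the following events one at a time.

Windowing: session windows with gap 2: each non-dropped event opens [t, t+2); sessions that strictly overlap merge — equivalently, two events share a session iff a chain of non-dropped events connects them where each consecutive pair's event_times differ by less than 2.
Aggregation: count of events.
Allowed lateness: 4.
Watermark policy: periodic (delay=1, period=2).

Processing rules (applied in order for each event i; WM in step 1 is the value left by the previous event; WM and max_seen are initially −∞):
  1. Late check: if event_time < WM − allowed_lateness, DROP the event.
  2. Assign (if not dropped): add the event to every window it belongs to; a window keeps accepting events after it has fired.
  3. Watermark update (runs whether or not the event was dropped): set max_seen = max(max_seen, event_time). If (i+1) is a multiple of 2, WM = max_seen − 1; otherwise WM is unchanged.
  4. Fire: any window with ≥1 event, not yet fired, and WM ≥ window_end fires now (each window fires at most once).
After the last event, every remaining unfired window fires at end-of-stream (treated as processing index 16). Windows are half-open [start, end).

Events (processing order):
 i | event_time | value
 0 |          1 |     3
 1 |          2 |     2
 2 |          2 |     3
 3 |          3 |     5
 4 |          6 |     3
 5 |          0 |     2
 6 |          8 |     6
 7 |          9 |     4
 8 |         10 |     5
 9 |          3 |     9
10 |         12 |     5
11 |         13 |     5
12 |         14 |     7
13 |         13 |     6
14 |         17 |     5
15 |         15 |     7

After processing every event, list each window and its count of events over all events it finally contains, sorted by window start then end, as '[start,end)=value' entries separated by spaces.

[0,5)=5 [6,8)=1 [8,12)=3 [12,17)=5 [17,19)=1

i=0 t=1 v=3: → [1,3); WM=−∞
i=1 t=2 v=2: → [1,4); WM=1
i=2 t=2 v=3: → [1,4); WM=1
i=3 t=3 v=5: → [1,5); WM=2
i=4 t=6 v=3: → [6,8); WM=2
i=5 t=0 v=2: → [0,5); WM=5
i=6 t=8 v=6: → [8,10); WM=5
i=7 t=9 v=4: → [8,11); WM=8
i=8 t=10 v=5: → [8,12); WM=8
i=9 t=3 v=9: DROP (t<8-4); WM=9
i=10 t=12 v=5: → [12,14); WM=9
i=11 t=13 v=5: → [12,15); WM=12
i=12 t=14 v=7: → [12,16); WM=12
i=13 t=13 v=6: → [12,16); WM=13
i=14 t=17 v=5: → [17,19); WM=13
i=15 t=15 v=7: → [12,17); WM=16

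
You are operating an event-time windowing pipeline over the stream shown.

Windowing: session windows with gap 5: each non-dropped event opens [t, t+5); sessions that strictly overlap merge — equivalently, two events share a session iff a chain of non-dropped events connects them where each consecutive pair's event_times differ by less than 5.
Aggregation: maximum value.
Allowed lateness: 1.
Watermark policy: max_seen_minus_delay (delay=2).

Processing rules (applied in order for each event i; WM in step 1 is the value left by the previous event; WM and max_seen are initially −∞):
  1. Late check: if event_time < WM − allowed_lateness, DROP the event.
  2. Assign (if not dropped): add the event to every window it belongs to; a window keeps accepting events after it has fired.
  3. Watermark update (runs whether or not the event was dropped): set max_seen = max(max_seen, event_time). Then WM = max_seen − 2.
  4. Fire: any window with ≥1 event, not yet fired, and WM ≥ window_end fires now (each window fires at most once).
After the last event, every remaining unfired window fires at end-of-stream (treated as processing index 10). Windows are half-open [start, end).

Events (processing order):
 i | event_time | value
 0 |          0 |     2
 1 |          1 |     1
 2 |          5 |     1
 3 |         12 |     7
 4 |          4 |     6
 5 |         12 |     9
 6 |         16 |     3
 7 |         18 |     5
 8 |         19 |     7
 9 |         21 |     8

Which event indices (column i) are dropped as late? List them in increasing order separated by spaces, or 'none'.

4

i=0 t=0 v=2: → [0,5); WM=-2
i=1 t=1 v=1: → [0,6); WM=-1
i=2 t=5 v=1: → [0,10); WM=3
i=3 t=12 v=7: → [12,17); WM=10
i=4 t=4 v=6: DROP (t<10-1); WM=10
i=5 t=12 v=9: → [12,17); WM=10
i=6 t=16 v=3: → [12,21); WM=14
i=7 t=18 v=5: → [12,23); WM=16
i=8 t=19 v=7: → [12,24); WM=17
i=9 t=21 v=8: → [12,26); WM=19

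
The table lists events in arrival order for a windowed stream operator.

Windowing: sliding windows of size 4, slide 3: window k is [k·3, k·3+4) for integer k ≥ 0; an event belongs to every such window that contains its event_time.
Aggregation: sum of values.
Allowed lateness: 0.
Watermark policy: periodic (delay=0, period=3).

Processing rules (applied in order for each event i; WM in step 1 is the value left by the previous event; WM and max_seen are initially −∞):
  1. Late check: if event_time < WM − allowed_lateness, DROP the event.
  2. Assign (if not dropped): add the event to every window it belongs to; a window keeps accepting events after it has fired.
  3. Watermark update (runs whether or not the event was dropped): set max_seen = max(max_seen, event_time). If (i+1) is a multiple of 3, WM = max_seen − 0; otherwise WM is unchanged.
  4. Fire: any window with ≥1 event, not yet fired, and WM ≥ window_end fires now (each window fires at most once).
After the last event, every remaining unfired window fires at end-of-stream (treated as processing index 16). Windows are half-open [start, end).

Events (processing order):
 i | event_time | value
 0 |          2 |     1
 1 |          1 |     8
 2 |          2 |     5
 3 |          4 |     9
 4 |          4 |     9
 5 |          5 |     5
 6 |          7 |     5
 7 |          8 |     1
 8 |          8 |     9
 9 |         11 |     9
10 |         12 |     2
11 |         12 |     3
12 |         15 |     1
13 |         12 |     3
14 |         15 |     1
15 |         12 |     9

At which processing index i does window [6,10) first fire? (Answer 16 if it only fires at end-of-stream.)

11

i=0 t=2 v=1: → [0,4); WM=−∞
i=1 t=1 v=8: → [0,4); WM=−∞
i=2 t=2 v=5: → [0,4); WM=2
i=3 t=4 v=9: → [3,7); WM=2
i=4 t=4 v=9: → [3,7); WM=2
i=5 t=5 v=5: → [3,7); WM=5; [0,4) fires=14
i=6 t=7 v=5: → [6,10); WM=5
i=7 t=8 v=1: → [6,10); WM=5
i=8 t=8 v=9: → [6,10); WM=8; [3,7) fires=23
i=9 t=11 v=9: → [9,13); WM=8
i=10 t=12 v=2: → [12,16),[9,13); WM=8
i=11 t=12 v=3: → [12,16),[9,13); WM=12; [6,10) fires=15
i=12 t=15 v=1: → [15,19),[12,16); WM=12
i=13 t=12 v=3: → [12,16),[9,13); WM=12
i=14 t=15 v=1: → [15,19),[12,16); WM=15; [9,13) fires=17
i=15 t=12 v=9: DROP (t<15-0); WM=15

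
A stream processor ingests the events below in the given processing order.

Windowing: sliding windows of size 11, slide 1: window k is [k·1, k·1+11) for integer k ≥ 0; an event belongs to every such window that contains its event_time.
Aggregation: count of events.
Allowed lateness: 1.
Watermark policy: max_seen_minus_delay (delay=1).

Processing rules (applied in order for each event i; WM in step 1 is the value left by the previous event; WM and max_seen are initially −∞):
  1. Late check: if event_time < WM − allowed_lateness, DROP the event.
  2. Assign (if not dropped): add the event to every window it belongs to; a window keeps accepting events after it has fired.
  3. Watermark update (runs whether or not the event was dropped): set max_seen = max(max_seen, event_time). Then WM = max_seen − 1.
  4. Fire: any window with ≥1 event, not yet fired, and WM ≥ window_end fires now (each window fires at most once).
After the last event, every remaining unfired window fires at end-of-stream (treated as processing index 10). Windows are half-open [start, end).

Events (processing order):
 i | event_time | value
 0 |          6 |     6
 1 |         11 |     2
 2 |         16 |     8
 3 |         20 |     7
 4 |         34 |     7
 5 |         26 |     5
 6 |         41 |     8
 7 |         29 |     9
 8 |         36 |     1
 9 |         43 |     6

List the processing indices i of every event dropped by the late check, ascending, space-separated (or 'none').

i=0 t=6 v=6: → [6,17),[5,16),[4,15),[3,14),[2,13),[1,12),[0,11); WM=5
i=1 t=11 v=2: → [11,22),[10,21),[9,20),[8,19),[7,18),[6,17),[5,16),[4,15),[3,14),[2,13),[1,12); WM=10
i=2 t=16 v=8: → [16,27),[15,26),[14,25),[13,24),[12,23),[11,22),[10,21),[9,20),[8,19),[7,18),[6,17); WM=15; [0,11) fires=1 [1,12) fires=2 [2,13) fires=2 [3,14) fires=2 [4,15) fires=2
i=3 t=20 v=7: → [20,31),[19,30),[18,29),[17,28),[16,27),[15,26),[14,25),[13,24),[12,23),[11,22),[10,21); WM=19; [5,16) fires=2 [6,17) fires=3 [7,18) fires=2 [8,19) fires=2
i=4 t=34 v=7: → [34,45),[33,44),[32,43),[31,42),[30,41),[29,40),[28,39),[27,38),[26,37),[25,36),[24,35); WM=33; [9,20) fires=2 [10,21) fires=3 [11,22) fires=3 [12,23) fires=2 [13,24) fires=2 [14,25) fires=2 [15,26) fires=2 [16,27) fires=2 [17,28) fires=1 [18,29) fires=1 [19,30) fires=1 [20,31) fires=1
i=5 t=26 v=5: DROP (t<33-1); WM=33
i=6 t=41 v=8: → [41,52),[40,51),[39,50),[38,49),[37,48),[36,47),[35,46),[34,45),[33,44),[32,43),[31,42); WM=40; [24,35) fires=1 [25,36) fires=1 [26,37) fires=1 [27,38) fires=1 [28,39) fires=1 [29,40) fires=1
i=7 t=29 v=9: DROP (t<40-1); WM=40
i=8 t=36 v=1: DROP (t<40-1); WM=40
i=9 t=43 v=6: → [43,54),[42,53),[41,52),[40,51),[39,50),[38,49),[37,48),[36,47),[35,46),[34,45),[33,44); WM=42; [30,41) fires=1 [31,42) fires=2

5 7 8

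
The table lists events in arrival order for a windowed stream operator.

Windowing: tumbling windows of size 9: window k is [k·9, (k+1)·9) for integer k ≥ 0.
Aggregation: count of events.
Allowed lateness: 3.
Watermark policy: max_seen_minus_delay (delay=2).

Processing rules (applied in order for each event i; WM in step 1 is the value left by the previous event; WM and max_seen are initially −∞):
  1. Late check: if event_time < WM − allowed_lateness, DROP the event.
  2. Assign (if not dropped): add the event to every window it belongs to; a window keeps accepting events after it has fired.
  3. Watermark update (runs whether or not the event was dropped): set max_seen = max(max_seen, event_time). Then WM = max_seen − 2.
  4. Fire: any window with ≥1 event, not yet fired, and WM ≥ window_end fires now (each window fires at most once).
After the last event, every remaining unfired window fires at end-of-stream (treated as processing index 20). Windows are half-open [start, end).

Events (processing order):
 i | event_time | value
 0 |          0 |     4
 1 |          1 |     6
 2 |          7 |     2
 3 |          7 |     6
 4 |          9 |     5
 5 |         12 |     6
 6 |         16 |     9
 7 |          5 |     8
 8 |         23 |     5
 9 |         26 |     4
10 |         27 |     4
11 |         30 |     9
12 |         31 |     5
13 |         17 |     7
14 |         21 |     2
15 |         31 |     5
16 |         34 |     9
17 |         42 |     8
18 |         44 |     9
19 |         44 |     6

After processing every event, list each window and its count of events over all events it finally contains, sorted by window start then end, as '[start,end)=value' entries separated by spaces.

i=0 t=0 v=4: → [0,9); WM=-2
i=1 t=1 v=6: → [0,9); WM=-1
i=2 t=7 v=2: → [0,9); WM=5
i=3 t=7 v=6: → [0,9); WM=5
i=4 t=9 v=5: → [9,18); WM=7
i=5 t=12 v=6: → [9,18); WM=10; [0,9) fires=4
i=6 t=16 v=9: → [9,18); WM=14
i=7 t=5 v=8: DROP (t<14-3); WM=14
i=8 t=23 v=5: → [18,27); WM=21; [9,18) fires=3
i=9 t=26 v=4: → [18,27); WM=24
i=10 t=27 v=4: → [27,36); WM=25
i=11 t=30 v=9: → [27,36); WM=28; [18,27) fires=2
i=12 t=31 v=5: → [27,36); WM=29
i=13 t=17 v=7: DROP (t<29-3); WM=29
i=14 t=21 v=2: DROP (t<29-3); WM=29
i=15 t=31 v=5: → [27,36); WM=29
i=16 t=34 v=9: → [27,36); WM=32
i=17 t=42 v=8: → [36,45); WM=40; [27,36) fires=5
i=18 t=44 v=9: → [36,45); WM=42
i=19 t=44 v=6: → [36,45); WM=42

[0,9)=4 [9,18)=3 [18,27)=2 [27,36)=5 [36,45)=3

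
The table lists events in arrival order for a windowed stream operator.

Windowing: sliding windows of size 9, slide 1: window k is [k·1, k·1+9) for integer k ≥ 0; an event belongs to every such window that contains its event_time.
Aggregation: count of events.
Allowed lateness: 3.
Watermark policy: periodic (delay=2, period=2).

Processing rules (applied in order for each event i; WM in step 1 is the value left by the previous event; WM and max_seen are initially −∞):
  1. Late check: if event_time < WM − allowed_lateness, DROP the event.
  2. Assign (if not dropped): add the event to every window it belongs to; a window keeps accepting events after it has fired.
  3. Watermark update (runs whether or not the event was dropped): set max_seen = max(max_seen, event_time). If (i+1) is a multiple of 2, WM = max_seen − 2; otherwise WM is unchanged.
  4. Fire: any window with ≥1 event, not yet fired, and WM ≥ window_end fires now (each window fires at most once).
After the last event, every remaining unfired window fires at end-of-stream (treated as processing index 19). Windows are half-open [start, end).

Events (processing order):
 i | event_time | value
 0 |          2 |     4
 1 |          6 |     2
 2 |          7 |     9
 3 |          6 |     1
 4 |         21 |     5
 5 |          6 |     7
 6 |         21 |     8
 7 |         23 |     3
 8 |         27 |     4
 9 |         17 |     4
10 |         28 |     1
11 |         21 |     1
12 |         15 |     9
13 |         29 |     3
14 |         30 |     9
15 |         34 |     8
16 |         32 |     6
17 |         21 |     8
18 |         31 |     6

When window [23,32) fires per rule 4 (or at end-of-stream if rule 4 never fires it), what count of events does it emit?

5

i=0 t=2 v=4: → [2,11),[1,10),[0,9); WM=−∞
i=1 t=6 v=2: → [6,15),[5,14),[4,13),[3,12),[2,11),[1,10),[0,9); WM=4
i=2 t=7 v=9: → [7,16),[6,15),[5,14),[4,13),[3,12),[2,11),[1,10),[0,9); WM=4
i=3 t=6 v=1: → [6,15),[5,14),[4,13),[3,12),[2,11),[1,10),[0,9); WM=5
i=4 t=21 v=5: → [21,30),[20,29),[19,28),[18,27),[17,26),[16,25),[15,24),[14,23),[13,22); WM=5
i=5 t=6 v=7: → [6,15),[5,14),[4,13),[3,12),[2,11),[1,10),[0,9); WM=19; [0,9) fires=5 [1,10) fires=5 [2,11) fires=5 [3,12) fires=4 [4,13) fires=4 [5,14) fires=4 [6,15) fires=4 [7,16) fires=1
i=6 t=21 v=8: → [21,30),[20,29),[19,28),[18,27),[17,26),[16,25),[15,24),[14,23),[13,22); WM=19
i=7 t=23 v=3: → [23,32),[22,31),[21,30),[20,29),[19,28),[18,27),[17,26),[16,25),[15,24); WM=21
i=8 t=27 v=4: → [27,36),[26,35),[25,34),[24,33),[23,32),[22,31),[21,30),[20,29),[19,28); WM=21
i=9 t=17 v=4: DROP (t<21-3); WM=25; [13,22) fires=2 [14,23) fires=2 [15,24) fires=3 [16,25) fires=3
i=10 t=28 v=1: → [28,37),[27,36),[26,35),[25,34),[24,33),[23,32),[22,31),[21,30),[20,29); WM=25
i=11 t=21 v=1: DROP (t<25-3); WM=26; [17,26) fires=3
i=12 t=15 v=9: DROP (t<26-3); WM=26
i=13 t=29 v=3: → [29,38),[28,37),[27,36),[26,35),[25,34),[24,33),[23,32),[22,31),[21,30); WM=27; [18,27) fires=3
i=14 t=30 v=9: → [30,39),[29,38),[28,37),[27,36),[26,35),[25,34),[24,33),[23,32),[22,31); WM=27
i=15 t=34 v=8: → [34,43),[33,42),[32,41),[31,40),[30,39),[29,38),[28,37),[27,36),[26,35); WM=32; [19,28) fires=4 [20,29) fires=5 [21,30) fires=6 [22,31) fires=5 [23,32) fires=5
i=16 t=32 v=6: → [32,41),[31,40),[30,39),[29,38),[28,37),[27,36),[26,35),[25,34),[24,33); WM=32
i=17 t=21 v=8: DROP (t<32-3); WM=32
i=18 t=31 v=6: → [31,40),[30,39),[29,38),[28,37),[27,36),[26,35),[25,34),[24,33),[23,32); WM=32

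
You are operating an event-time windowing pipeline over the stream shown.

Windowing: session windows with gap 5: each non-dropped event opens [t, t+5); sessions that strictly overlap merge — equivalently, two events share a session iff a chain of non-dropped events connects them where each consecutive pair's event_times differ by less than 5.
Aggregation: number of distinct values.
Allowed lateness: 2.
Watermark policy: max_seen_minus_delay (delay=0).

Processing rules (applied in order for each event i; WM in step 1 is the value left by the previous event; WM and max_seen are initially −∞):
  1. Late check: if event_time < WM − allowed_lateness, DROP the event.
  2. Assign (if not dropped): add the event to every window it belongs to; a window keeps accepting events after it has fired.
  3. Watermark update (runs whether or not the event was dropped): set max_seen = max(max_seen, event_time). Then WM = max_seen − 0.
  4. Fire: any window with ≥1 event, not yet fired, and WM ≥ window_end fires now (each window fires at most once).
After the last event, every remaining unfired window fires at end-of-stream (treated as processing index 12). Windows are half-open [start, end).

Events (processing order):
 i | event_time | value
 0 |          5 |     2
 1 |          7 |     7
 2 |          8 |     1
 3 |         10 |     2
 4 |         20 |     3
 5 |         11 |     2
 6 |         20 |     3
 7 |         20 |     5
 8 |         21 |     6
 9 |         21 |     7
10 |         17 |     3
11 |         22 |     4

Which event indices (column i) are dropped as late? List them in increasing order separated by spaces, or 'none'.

5 10

i=0 t=5 v=2: → [5,10); WM=5
i=1 t=7 v=7: → [5,12); WM=7
i=2 t=8 v=1: → [5,13); WM=8
i=3 t=10 v=2: → [5,15); WM=10
i=4 t=20 v=3: → [20,25); WM=20
i=5 t=11 v=2: DROP (t<20-2); WM=20
i=6 t=20 v=3: → [20,25); WM=20
i=7 t=20 v=5: → [20,25); WM=20
i=8 t=21 v=6: → [20,26); WM=21
i=9 t=21 v=7: → [20,26); WM=21
i=10 t=17 v=3: DROP (t<21-2); WM=21
i=11 t=22 v=4: → [20,27); WM=22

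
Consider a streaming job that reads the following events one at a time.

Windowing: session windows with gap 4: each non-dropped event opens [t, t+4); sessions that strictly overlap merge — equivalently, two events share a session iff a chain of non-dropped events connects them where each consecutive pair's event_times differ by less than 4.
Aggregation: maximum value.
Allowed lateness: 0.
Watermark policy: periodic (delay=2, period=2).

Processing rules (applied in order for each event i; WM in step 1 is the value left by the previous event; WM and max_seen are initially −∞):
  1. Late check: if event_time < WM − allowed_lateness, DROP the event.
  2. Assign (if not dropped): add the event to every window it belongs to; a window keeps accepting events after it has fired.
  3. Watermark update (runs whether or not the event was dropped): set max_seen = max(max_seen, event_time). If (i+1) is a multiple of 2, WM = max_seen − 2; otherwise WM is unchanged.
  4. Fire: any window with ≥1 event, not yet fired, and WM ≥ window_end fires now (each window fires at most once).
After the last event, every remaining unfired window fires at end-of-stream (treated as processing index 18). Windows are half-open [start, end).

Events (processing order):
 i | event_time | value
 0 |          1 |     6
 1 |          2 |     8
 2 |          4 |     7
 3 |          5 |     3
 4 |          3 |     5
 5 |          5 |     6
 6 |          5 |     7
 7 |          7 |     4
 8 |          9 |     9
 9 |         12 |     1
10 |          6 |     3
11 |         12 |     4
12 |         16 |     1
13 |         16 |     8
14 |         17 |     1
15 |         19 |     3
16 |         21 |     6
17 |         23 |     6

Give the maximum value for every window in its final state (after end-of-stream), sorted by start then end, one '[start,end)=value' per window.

[1,16)=9 [16,27)=8

i=0 t=1 v=6: → [1,5); WM=−∞
i=1 t=2 v=8: → [1,6); WM=0
i=2 t=4 v=7: → [1,8); WM=0
i=3 t=5 v=3: → [1,9); WM=3
i=4 t=3 v=5: → [1,9); WM=3
i=5 t=5 v=6: → [1,9); WM=3
i=6 t=5 v=7: → [1,9); WM=3
i=7 t=7 v=4: → [1,11); WM=5
i=8 t=9 v=9: → [1,13); WM=5
i=9 t=12 v=1: → [1,16); WM=10
i=10 t=6 v=3: DROP (t<10-0); WM=10
i=11 t=12 v=4: → [1,16); WM=10
i=12 t=16 v=1: → [16,20); WM=10
i=13 t=16 v=8: → [16,20); WM=14
i=14 t=17 v=1: → [16,21); WM=14
i=15 t=19 v=3: → [16,23); WM=17
i=16 t=21 v=6: → [16,25); WM=17
i=17 t=23 v=6: → [16,27); WM=21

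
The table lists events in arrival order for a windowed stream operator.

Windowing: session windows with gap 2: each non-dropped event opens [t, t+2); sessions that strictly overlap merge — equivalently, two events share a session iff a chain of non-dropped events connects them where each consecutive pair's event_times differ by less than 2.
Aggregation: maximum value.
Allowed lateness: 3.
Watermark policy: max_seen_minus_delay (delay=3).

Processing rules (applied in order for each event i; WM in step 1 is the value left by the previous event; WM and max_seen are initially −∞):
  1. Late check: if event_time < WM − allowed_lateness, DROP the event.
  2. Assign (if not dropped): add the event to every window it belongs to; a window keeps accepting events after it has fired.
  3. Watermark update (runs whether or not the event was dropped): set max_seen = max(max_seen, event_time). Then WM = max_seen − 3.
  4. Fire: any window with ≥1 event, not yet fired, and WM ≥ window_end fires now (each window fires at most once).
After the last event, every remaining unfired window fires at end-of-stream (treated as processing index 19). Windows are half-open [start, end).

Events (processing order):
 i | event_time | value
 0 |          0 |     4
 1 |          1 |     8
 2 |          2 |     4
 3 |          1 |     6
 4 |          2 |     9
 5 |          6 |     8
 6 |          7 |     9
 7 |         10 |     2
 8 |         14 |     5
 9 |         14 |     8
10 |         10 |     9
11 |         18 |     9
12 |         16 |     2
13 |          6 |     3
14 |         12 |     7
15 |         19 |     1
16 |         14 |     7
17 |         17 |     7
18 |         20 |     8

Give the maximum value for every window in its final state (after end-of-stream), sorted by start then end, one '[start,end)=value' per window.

[0,4)=9 [6,9)=9 [10,12)=9 [12,14)=7 [14,16)=8 [16,22)=9

i=0 t=0 v=4: → [0,2); WM=-3
i=1 t=1 v=8: → [0,3); WM=-2
i=2 t=2 v=4: → [0,4); WM=-1
i=3 t=1 v=6: → [0,4); WM=-1
i=4 t=2 v=9: → [0,4); WM=-1
i=5 t=6 v=8: → [6,8); WM=3
i=6 t=7 v=9: → [6,9); WM=4
i=7 t=10 v=2: → [10,12); WM=7
i=8 t=14 v=5: → [14,16); WM=11
i=9 t=14 v=8: → [14,16); WM=11
i=10 t=10 v=9: → [10,12); WM=11
i=11 t=18 v=9: → [18,20); WM=15
i=12 t=16 v=2: → [16,18); WM=15
i=13 t=6 v=3: DROP (t<15-3); WM=15
i=14 t=12 v=7: → [12,14); WM=15
i=15 t=19 v=1: → [18,21); WM=16
i=16 t=14 v=7: → [14,16); WM=16
i=17 t=17 v=7: → [16,21); WM=16
i=18 t=20 v=8: → [16,22); WM=17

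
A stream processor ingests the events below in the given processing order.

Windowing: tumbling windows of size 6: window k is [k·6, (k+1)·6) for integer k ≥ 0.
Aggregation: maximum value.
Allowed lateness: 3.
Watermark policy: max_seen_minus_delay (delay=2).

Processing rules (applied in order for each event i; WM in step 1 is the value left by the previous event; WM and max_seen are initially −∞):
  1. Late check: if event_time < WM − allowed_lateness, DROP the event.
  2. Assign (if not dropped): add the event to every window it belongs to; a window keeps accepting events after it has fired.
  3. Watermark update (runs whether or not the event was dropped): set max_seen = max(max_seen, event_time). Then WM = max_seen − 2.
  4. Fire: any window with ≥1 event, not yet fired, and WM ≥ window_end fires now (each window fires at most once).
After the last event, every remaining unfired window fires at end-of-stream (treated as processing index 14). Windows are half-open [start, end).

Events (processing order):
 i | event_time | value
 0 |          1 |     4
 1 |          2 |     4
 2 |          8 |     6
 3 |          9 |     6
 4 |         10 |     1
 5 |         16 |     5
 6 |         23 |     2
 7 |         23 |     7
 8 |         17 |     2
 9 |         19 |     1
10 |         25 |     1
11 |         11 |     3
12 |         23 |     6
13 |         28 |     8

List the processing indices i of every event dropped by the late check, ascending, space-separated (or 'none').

8 11

i=0 t=1 v=4: → [0,6); WM=-1
i=1 t=2 v=4: → [0,6); WM=0
i=2 t=8 v=6: → [6,12); WM=6; [0,6) fires=4
i=3 t=9 v=6: → [6,12); WM=7
i=4 t=10 v=1: → [6,12); WM=8
i=5 t=16 v=5: → [12,18); WM=14; [6,12) fires=6
i=6 t=23 v=2: → [18,24); WM=21; [12,18) fires=5
i=7 t=23 v=7: → [18,24); WM=21
i=8 t=17 v=2: DROP (t<21-3); WM=21
i=9 t=19 v=1: → [18,24); WM=21
i=10 t=25 v=1: → [24,30); WM=23
i=11 t=11 v=3: DROP (t<23-3); WM=23
i=12 t=23 v=6: → [18,24); WM=23
i=13 t=28 v=8: → [24,30); WM=26; [18,24) fires=7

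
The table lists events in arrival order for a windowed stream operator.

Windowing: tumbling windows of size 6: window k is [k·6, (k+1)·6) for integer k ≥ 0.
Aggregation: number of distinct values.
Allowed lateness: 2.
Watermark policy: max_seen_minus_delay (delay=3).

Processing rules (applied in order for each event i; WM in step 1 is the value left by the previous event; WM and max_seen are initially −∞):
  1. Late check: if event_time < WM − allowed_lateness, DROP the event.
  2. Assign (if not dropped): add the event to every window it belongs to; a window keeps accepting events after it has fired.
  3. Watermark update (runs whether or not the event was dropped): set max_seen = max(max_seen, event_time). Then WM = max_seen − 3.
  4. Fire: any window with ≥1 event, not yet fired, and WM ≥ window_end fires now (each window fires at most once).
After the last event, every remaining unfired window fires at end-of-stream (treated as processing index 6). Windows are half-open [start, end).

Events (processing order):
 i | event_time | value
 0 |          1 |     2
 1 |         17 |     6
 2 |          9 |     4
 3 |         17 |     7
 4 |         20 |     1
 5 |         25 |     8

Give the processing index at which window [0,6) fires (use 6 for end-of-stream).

i=0 t=1 v=2: → [0,6); WM=-2
i=1 t=17 v=6: → [12,18); WM=14; [0,6) fires=1
i=2 t=9 v=4: DROP (t<14-2); WM=14
i=3 t=17 v=7: → [12,18); WM=14
i=4 t=20 v=1: → [18,24); WM=17
i=5 t=25 v=8: → [24,30); WM=22; [12,18) fires=2

1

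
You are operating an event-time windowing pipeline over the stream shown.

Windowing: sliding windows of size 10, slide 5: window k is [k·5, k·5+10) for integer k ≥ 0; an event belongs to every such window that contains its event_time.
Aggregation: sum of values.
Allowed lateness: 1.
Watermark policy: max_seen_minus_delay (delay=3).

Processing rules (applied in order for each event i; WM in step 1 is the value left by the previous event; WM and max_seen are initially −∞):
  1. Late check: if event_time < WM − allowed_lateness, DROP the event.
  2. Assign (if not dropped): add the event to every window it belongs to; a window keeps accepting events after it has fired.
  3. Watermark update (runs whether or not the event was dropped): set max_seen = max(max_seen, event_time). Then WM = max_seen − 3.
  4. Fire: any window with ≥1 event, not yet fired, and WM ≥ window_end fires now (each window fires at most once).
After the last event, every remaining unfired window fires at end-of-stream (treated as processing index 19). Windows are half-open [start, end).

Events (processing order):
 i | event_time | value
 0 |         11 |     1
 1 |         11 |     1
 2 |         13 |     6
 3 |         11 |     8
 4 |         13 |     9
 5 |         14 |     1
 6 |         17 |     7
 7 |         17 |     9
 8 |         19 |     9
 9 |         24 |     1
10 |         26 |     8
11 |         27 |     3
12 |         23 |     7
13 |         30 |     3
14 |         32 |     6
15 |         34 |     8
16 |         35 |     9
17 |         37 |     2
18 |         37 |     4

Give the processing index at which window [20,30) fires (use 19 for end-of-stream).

i=0 t=11 v=1: → [10,20),[5,15); WM=8
i=1 t=11 v=1: → [10,20),[5,15); WM=8
i=2 t=13 v=6: → [10,20),[5,15); WM=10
i=3 t=11 v=8: → [10,20),[5,15); WM=10
i=4 t=13 v=9: → [10,20),[5,15); WM=10
i=5 t=14 v=1: → [10,20),[5,15); WM=11
i=6 t=17 v=7: → [15,25),[10,20); WM=14
i=7 t=17 v=9: → [15,25),[10,20); WM=14
i=8 t=19 v=9: → [15,25),[10,20); WM=16; [5,15) fires=26
i=9 t=24 v=1: → [20,30),[15,25); WM=21; [10,20) fires=51
i=10 t=26 v=8: → [25,35),[20,30); WM=23
i=11 t=27 v=3: → [25,35),[20,30); WM=24
i=12 t=23 v=7: → [20,30),[15,25); WM=24
i=13 t=30 v=3: → [30,40),[25,35); WM=27; [15,25) fires=33
i=14 t=32 v=6: → [30,40),[25,35); WM=29
i=15 t=34 v=8: → [30,40),[25,35); WM=31; [20,30) fires=19
i=16 t=35 v=9: → [35,45),[30,40); WM=32
i=17 t=37 v=2: → [35,45),[30,40); WM=34
i=18 t=37 v=4: → [35,45),[30,40); WM=34

15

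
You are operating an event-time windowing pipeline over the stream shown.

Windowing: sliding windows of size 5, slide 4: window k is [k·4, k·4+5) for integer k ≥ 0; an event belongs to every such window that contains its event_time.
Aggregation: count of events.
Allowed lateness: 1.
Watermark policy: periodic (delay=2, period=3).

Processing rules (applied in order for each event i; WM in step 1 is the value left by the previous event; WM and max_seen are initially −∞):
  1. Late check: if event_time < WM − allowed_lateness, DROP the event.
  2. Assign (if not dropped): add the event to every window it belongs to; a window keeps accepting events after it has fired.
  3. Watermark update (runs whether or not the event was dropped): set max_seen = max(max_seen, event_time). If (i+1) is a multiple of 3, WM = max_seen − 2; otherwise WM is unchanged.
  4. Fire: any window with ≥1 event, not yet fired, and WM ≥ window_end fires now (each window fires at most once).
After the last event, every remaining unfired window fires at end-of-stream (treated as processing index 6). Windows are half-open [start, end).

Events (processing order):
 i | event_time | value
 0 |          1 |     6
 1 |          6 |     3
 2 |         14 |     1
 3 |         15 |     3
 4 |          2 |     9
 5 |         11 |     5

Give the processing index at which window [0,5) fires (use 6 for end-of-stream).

i=0 t=1 v=6: → [0,5); WM=−∞
i=1 t=6 v=3: → [4,9); WM=−∞
i=2 t=14 v=1: → [12,17); WM=12; [0,5) fires=1 [4,9) fires=1
i=3 t=15 v=3: → [12,17); WM=12
i=4 t=2 v=9: DROP (t<12-1); WM=12
i=5 t=11 v=5: → [8,13); WM=13; [8,13) fires=1

2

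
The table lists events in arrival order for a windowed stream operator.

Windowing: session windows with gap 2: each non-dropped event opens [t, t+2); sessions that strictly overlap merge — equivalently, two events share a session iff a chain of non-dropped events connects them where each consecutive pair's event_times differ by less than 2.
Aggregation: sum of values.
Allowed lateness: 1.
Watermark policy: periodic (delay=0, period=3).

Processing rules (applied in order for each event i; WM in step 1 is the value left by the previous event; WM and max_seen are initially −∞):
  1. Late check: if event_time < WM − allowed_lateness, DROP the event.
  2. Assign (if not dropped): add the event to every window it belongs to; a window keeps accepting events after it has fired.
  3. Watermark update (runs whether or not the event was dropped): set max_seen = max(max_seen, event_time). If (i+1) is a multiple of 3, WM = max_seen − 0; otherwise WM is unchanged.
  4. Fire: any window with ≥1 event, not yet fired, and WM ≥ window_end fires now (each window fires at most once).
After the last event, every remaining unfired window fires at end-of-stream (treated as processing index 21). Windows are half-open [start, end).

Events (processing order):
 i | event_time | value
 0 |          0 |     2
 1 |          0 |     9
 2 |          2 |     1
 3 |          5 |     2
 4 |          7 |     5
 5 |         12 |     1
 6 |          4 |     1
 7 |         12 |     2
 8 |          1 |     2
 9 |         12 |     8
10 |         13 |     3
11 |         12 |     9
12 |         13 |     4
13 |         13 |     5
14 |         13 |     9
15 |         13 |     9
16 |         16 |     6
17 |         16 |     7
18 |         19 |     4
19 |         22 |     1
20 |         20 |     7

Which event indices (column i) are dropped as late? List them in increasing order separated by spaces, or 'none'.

i=0 t=0 v=2: → [0,2); WM=−∞
i=1 t=0 v=9: → [0,2); WM=−∞
i=2 t=2 v=1: → [2,4); WM=2
i=3 t=5 v=2: → [5,7); WM=2
i=4 t=7 v=5: → [7,9); WM=2
i=5 t=12 v=1: → [12,14); WM=12
i=6 t=4 v=1: DROP (t<12-1); WM=12
i=7 t=12 v=2: → [12,14); WM=12
i=8 t=1 v=2: DROP (t<12-1); WM=12
i=9 t=12 v=8: → [12,14); WM=12
i=10 t=13 v=3: → [12,15); WM=12
i=11 t=12 v=9: → [12,15); WM=13
i=12 t=13 v=4: → [12,15); WM=13
i=13 t=13 v=5: → [12,15); WM=13
i=14 t=13 v=9: → [12,15); WM=13
i=15 t=13 v=9: → [12,15); WM=13
i=16 t=16 v=6: → [16,18); WM=13
i=17 t=16 v=7: → [16,18); WM=16
i=18 t=19 v=4: → [19,21); WM=16
i=19 t=22 v=1: → [22,24); WM=16
i=20 t=20 v=7: → [19,22); WM=22

6 8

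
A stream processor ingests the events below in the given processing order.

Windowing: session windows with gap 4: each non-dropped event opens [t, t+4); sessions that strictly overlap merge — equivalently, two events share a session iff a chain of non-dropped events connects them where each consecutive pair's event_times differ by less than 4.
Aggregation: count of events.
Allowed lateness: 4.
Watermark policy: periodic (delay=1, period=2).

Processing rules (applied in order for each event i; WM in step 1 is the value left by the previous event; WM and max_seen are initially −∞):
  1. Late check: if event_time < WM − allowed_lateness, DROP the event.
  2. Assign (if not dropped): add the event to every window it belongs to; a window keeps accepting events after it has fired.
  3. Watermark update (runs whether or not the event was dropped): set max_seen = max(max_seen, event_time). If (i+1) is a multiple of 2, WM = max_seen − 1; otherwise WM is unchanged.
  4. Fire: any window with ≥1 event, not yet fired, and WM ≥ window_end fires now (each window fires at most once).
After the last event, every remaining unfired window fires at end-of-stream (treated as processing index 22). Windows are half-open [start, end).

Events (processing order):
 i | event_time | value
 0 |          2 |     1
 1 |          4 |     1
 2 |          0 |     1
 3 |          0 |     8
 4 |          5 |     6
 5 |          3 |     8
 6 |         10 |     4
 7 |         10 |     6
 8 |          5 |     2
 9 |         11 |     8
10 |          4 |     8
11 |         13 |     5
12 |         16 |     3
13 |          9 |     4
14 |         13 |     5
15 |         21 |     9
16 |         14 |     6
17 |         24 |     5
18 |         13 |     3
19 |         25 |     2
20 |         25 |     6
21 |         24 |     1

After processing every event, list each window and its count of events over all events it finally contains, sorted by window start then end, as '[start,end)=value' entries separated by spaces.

[0,9)=7 [9,20)=7 [21,29)=5

i=0 t=2 v=1: → [2,6); WM=−∞
i=1 t=4 v=1: → [2,8); WM=3
i=2 t=0 v=1: → [0,8); WM=3
i=3 t=0 v=8: → [0,8); WM=3
i=4 t=5 v=6: → [0,9); WM=3
i=5 t=3 v=8: → [0,9); WM=4
i=6 t=10 v=4: → [10,14); WM=4
i=7 t=10 v=6: → [10,14); WM=9
i=8 t=5 v=2: → [0,9); WM=9
i=9 t=11 v=8: → [10,15); WM=10
i=10 t=4 v=8: DROP (t<10-4); WM=10
i=11 t=13 v=5: → [10,17); WM=12
i=12 t=16 v=3: → [10,20); WM=12
i=13 t=9 v=4: → [9,20); WM=15
i=14 t=13 v=5: → [9,20); WM=15
i=15 t=21 v=9: → [21,25); WM=20
i=16 t=14 v=6: DROP (t<20-4); WM=20
i=17 t=24 v=5: → [21,28); WM=23
i=18 t=13 v=3: DROP (t<23-4); WM=23
i=19 t=25 v=2: → [21,29); WM=24
i=20 t=25 v=6: → [21,29); WM=24
i=21 t=24 v=1: → [21,29); WM=24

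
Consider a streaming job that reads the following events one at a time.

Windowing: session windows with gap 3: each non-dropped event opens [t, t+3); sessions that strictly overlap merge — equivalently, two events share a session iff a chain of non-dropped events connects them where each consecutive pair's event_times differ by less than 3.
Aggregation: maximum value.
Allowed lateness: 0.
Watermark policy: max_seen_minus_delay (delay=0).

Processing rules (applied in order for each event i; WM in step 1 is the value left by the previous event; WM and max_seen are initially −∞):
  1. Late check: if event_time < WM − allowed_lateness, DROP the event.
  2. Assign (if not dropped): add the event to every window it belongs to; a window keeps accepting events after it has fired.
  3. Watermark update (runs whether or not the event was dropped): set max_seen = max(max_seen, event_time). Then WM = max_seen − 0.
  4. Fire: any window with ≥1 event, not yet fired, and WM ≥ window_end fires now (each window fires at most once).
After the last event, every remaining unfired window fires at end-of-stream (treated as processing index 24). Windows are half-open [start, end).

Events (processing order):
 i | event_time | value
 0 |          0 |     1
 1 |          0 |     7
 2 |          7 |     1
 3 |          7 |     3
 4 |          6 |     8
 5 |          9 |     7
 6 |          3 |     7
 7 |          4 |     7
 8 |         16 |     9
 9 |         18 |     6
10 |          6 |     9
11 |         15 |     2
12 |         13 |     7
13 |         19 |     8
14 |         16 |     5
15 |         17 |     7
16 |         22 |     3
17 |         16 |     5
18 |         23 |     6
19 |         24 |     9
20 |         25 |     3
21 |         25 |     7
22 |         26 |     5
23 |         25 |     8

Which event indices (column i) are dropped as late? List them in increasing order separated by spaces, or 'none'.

i=0 t=0 v=1: → [0,3); WM=0
i=1 t=0 v=7: → [0,3); WM=0
i=2 t=7 v=1: → [7,10); WM=7
i=3 t=7 v=3: → [7,10); WM=7
i=4 t=6 v=8: DROP (t<7-0); WM=7
i=5 t=9 v=7: → [7,12); WM=9
i=6 t=3 v=7: DROP (t<9-0); WM=9
i=7 t=4 v=7: DROP (t<9-0); WM=9
i=8 t=16 v=9: → [16,19); WM=16
i=9 t=18 v=6: → [16,21); WM=18
i=10 t=6 v=9: DROP (t<18-0); WM=18
i=11 t=15 v=2: DROP (t<18-0); WM=18
i=12 t=13 v=7: DROP (t<18-0); WM=18
i=13 t=19 v=8: → [16,22); WM=19
i=14 t=16 v=5: DROP (t<19-0); WM=19
i=15 t=17 v=7: DROP (t<19-0); WM=19
i=16 t=22 v=3: → [22,25); WM=22
i=17 t=16 v=5: DROP (t<22-0); WM=22
i=18 t=23 v=6: → [22,26); WM=23
i=19 t=24 v=9: → [22,27); WM=24
i=20 t=25 v=3: → [22,28); WM=25
i=21 t=25 v=7: → [22,28); WM=25
i=22 t=26 v=5: → [22,29); WM=26
i=23 t=25 v=8: DROP (t<26-0); WM=26

4 6 7 10 11 12 14 15 17 23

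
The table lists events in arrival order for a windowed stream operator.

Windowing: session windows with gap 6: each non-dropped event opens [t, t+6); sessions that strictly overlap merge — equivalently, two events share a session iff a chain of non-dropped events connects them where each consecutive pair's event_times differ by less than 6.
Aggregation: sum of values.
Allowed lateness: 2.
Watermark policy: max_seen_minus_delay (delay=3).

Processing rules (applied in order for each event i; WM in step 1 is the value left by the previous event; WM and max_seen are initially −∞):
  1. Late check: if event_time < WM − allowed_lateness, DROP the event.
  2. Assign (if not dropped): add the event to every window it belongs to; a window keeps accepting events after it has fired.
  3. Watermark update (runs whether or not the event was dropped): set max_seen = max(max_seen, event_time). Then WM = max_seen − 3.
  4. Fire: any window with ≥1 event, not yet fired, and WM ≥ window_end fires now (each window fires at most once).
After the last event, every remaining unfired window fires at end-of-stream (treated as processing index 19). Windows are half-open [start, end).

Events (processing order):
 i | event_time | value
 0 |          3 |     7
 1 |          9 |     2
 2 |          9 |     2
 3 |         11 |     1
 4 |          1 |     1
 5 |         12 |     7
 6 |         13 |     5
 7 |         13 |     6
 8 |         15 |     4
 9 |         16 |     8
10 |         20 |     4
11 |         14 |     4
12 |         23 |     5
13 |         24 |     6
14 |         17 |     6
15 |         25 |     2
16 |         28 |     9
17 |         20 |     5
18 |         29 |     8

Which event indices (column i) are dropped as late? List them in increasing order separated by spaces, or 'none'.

4 11 14 17

i=0 t=3 v=7: → [3,9); WM=0
i=1 t=9 v=2: → [9,15); WM=6
i=2 t=9 v=2: → [9,15); WM=6
i=3 t=11 v=1: → [9,17); WM=8
i=4 t=1 v=1: DROP (t<8-2); WM=8
i=5 t=12 v=7: → [9,18); WM=9
i=6 t=13 v=5: → [9,19); WM=10
i=7 t=13 v=6: → [9,19); WM=10
i=8 t=15 v=4: → [9,21); WM=12
i=9 t=16 v=8: → [9,22); WM=13
i=10 t=20 v=4: → [9,26); WM=17
i=11 t=14 v=4: DROP (t<17-2); WM=17
i=12 t=23 v=5: → [9,29); WM=20
i=13 t=24 v=6: → [9,30); WM=21
i=14 t=17 v=6: DROP (t<21-2); WM=21
i=15 t=25 v=2: → [9,31); WM=22
i=16 t=28 v=9: → [9,34); WM=25
i=17 t=20 v=5: DROP (t<25-2); WM=25
i=18 t=29 v=8: → [9,35); WM=26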